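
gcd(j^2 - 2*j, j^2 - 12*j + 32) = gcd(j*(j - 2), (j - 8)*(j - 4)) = 1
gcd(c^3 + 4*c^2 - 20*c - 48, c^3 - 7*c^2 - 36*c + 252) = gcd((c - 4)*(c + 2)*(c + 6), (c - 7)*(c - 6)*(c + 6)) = c + 6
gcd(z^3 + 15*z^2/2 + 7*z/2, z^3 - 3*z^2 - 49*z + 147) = z + 7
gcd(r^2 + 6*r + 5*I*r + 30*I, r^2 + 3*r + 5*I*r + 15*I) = r + 5*I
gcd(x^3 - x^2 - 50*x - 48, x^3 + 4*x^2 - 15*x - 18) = x^2 + 7*x + 6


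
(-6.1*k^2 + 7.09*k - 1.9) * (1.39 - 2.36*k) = 14.396*k^3 - 25.2114*k^2 + 14.3391*k - 2.641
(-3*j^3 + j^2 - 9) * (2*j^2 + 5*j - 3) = -6*j^5 - 13*j^4 + 14*j^3 - 21*j^2 - 45*j + 27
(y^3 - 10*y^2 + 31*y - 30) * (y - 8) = y^4 - 18*y^3 + 111*y^2 - 278*y + 240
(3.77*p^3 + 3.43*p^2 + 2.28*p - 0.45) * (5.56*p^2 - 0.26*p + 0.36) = 20.9612*p^5 + 18.0906*p^4 + 13.1422*p^3 - 1.86*p^2 + 0.9378*p - 0.162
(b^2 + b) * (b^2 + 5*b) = b^4 + 6*b^3 + 5*b^2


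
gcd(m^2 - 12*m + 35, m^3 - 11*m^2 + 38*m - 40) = m - 5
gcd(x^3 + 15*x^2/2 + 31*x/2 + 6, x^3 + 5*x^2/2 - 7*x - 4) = x^2 + 9*x/2 + 2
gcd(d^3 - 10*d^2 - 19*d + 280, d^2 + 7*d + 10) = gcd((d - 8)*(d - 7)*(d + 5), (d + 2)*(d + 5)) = d + 5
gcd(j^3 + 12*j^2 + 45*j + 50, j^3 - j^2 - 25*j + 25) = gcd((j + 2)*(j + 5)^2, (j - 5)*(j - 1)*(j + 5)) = j + 5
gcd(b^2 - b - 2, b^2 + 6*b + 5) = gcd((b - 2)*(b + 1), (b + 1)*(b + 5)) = b + 1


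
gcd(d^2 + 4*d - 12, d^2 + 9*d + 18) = d + 6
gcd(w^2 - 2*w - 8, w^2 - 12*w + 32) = w - 4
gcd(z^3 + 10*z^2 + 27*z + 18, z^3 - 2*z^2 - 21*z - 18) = z^2 + 4*z + 3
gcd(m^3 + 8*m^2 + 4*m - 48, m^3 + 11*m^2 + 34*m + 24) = m^2 + 10*m + 24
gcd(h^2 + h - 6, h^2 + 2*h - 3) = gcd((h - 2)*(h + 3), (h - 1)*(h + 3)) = h + 3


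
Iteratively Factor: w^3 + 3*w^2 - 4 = (w + 2)*(w^2 + w - 2) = (w + 2)^2*(w - 1)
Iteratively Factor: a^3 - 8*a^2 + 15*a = (a)*(a^2 - 8*a + 15) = a*(a - 3)*(a - 5)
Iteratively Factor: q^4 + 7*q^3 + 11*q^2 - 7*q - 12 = (q + 1)*(q^3 + 6*q^2 + 5*q - 12) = (q + 1)*(q + 3)*(q^2 + 3*q - 4) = (q - 1)*(q + 1)*(q + 3)*(q + 4)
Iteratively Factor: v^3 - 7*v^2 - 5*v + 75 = (v - 5)*(v^2 - 2*v - 15) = (v - 5)^2*(v + 3)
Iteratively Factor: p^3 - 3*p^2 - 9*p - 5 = (p + 1)*(p^2 - 4*p - 5) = (p - 5)*(p + 1)*(p + 1)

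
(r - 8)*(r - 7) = r^2 - 15*r + 56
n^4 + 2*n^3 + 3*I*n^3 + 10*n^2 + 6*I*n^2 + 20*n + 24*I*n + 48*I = (n + 2)*(n - 3*I)*(n + 2*I)*(n + 4*I)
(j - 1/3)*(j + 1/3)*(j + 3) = j^3 + 3*j^2 - j/9 - 1/3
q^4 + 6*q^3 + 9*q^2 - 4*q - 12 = (q - 1)*(q + 2)^2*(q + 3)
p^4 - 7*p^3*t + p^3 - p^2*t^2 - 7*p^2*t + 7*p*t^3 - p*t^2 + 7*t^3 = (p + 1)*(p - 7*t)*(p - t)*(p + t)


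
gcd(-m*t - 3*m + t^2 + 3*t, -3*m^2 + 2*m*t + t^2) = -m + t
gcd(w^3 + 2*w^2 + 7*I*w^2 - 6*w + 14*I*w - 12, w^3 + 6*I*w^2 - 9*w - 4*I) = w + I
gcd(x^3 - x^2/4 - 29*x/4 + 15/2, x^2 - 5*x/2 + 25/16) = x - 5/4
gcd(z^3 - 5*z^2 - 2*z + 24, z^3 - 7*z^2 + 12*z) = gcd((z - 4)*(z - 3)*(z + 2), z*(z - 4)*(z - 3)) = z^2 - 7*z + 12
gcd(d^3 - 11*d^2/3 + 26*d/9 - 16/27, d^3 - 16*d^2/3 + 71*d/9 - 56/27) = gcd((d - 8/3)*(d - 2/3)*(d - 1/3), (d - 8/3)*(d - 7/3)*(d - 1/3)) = d^2 - 3*d + 8/9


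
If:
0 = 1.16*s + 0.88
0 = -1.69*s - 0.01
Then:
No Solution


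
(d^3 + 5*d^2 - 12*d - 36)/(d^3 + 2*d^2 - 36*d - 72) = (d - 3)/(d - 6)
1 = 1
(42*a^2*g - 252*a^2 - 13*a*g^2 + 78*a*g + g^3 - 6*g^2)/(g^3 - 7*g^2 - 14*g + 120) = (42*a^2 - 13*a*g + g^2)/(g^2 - g - 20)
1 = 1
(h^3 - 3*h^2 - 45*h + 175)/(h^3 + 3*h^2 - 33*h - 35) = (h - 5)/(h + 1)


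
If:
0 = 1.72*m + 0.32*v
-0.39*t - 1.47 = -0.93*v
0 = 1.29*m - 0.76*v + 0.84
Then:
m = -0.16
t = -1.77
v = 0.84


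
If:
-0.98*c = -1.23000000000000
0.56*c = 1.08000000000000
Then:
No Solution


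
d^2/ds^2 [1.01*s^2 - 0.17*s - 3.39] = 2.02000000000000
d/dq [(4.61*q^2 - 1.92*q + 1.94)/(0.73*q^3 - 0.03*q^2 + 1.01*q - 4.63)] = (-3.3653*q^4 + 2.8032*q^3 + 0.349900000000002*q^2 - 42.5722*q + 6.9302)/(0.5329*q^6 - 0.0438*q^5 + 1.4755*q^4 - 6.8204*q^3 + 1.2979*q^2 - 9.3526*q + 21.4369)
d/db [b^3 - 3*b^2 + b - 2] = 3*b^2 - 6*b + 1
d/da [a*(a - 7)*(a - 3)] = 3*a^2 - 20*a + 21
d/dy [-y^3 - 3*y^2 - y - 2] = -3*y^2 - 6*y - 1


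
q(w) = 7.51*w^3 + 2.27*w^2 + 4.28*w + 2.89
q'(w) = 22.53*w^2 + 4.54*w + 4.28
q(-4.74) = -766.18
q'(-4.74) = 488.96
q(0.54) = 7.05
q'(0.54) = 13.30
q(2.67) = 173.45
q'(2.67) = 177.02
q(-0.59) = -0.39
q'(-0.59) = 9.44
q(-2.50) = -110.97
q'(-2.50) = 133.74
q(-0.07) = 2.60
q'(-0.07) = 4.07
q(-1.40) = -19.26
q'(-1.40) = 42.08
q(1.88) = 68.86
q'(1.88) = 92.45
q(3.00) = 238.93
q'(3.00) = 220.67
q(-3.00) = -192.29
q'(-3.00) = 193.43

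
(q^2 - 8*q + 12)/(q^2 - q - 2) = (q - 6)/(q + 1)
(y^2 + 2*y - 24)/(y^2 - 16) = (y + 6)/(y + 4)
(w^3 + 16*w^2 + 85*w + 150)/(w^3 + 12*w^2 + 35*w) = (w^2 + 11*w + 30)/(w*(w + 7))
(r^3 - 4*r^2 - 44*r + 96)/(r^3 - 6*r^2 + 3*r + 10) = (r^2 - 2*r - 48)/(r^2 - 4*r - 5)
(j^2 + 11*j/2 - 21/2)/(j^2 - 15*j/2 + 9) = (j + 7)/(j - 6)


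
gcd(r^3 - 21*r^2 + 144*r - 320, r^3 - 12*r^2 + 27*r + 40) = r^2 - 13*r + 40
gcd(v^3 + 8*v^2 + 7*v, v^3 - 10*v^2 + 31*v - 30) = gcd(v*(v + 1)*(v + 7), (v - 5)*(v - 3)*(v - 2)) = 1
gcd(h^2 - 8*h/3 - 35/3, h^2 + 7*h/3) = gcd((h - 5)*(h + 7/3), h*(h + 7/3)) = h + 7/3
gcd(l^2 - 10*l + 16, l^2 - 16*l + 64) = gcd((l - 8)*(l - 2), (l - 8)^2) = l - 8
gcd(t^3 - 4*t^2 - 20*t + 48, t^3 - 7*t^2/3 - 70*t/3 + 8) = t^2 - 2*t - 24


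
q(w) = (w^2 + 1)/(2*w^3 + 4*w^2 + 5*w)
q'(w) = 2*w/(2*w^3 + 4*w^2 + 5*w) + (w^2 + 1)*(-6*w^2 - 8*w - 5)/(2*w^3 + 4*w^2 + 5*w)^2 = (-2*w^4 - w^2 - 8*w - 5)/(w^2*(4*w^4 + 16*w^3 + 36*w^2 + 40*w + 25))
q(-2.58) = -0.37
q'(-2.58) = -0.19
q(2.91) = 0.10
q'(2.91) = -0.02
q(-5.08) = -0.15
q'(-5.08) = -0.04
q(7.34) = 0.05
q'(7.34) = -0.01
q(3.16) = 0.09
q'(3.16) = -0.02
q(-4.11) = -0.19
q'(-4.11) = -0.07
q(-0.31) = -0.89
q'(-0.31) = -1.76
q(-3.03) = -0.30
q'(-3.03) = -0.14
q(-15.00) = -0.04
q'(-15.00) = 0.00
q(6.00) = 0.06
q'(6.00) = -0.00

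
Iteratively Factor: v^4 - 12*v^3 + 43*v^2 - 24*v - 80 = (v + 1)*(v^3 - 13*v^2 + 56*v - 80) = (v - 5)*(v + 1)*(v^2 - 8*v + 16) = (v - 5)*(v - 4)*(v + 1)*(v - 4)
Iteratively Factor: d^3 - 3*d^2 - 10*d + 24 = (d - 2)*(d^2 - d - 12) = (d - 4)*(d - 2)*(d + 3)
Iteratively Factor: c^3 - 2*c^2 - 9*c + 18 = (c - 2)*(c^2 - 9) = (c - 2)*(c + 3)*(c - 3)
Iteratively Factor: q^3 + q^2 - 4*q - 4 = (q + 1)*(q^2 - 4) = (q - 2)*(q + 1)*(q + 2)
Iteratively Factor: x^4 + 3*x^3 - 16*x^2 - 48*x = (x - 4)*(x^3 + 7*x^2 + 12*x) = (x - 4)*(x + 4)*(x^2 + 3*x) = x*(x - 4)*(x + 4)*(x + 3)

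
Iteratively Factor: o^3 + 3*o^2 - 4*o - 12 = (o - 2)*(o^2 + 5*o + 6) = (o - 2)*(o + 3)*(o + 2)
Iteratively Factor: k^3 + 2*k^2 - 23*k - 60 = (k + 3)*(k^2 - k - 20) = (k + 3)*(k + 4)*(k - 5)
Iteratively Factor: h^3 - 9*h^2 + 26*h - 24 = (h - 3)*(h^2 - 6*h + 8) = (h - 3)*(h - 2)*(h - 4)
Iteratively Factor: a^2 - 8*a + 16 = (a - 4)*(a - 4)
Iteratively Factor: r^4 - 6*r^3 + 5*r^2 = (r)*(r^3 - 6*r^2 + 5*r) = r^2*(r^2 - 6*r + 5) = r^2*(r - 1)*(r - 5)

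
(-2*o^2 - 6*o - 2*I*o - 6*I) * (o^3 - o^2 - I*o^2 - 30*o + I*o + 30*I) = -2*o^5 - 4*o^4 + 64*o^3 + 176*o^2 + 66*o + 180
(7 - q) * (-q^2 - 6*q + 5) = q^3 - q^2 - 47*q + 35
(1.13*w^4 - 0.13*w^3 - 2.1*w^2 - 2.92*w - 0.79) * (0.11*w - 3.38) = 0.1243*w^5 - 3.8337*w^4 + 0.2084*w^3 + 6.7768*w^2 + 9.7827*w + 2.6702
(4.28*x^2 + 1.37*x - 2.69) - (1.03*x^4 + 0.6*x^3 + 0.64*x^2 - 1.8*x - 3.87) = -1.03*x^4 - 0.6*x^3 + 3.64*x^2 + 3.17*x + 1.18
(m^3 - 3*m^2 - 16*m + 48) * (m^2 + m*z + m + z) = m^5 + m^4*z - 2*m^4 - 2*m^3*z - 19*m^3 - 19*m^2*z + 32*m^2 + 32*m*z + 48*m + 48*z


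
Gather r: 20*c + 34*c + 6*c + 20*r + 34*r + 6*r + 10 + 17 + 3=60*c + 60*r + 30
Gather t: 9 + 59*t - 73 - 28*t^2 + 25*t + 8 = -28*t^2 + 84*t - 56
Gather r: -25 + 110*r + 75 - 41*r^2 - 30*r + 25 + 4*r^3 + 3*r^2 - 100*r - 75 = 4*r^3 - 38*r^2 - 20*r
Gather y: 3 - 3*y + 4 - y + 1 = 8 - 4*y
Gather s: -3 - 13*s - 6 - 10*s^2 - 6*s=-10*s^2 - 19*s - 9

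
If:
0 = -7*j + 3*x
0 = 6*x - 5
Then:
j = 5/14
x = 5/6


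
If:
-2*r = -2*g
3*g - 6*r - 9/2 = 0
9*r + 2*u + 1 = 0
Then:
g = -3/2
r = -3/2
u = 25/4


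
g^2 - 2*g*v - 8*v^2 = (g - 4*v)*(g + 2*v)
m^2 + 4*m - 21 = (m - 3)*(m + 7)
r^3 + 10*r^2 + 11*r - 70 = (r - 2)*(r + 5)*(r + 7)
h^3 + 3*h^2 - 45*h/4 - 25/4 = (h - 5/2)*(h + 1/2)*(h + 5)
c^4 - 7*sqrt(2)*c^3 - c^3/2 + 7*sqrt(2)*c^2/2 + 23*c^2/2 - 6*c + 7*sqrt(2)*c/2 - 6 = (c - 1)*(c + 1/2)*(c - 6*sqrt(2))*(c - sqrt(2))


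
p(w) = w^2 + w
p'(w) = 2*w + 1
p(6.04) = 42.52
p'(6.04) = 13.08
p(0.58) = 0.92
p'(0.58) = 2.16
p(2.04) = 6.20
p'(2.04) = 5.08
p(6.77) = 52.60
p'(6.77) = 14.54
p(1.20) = 2.64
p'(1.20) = 3.40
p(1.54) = 3.91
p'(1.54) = 4.08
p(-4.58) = 16.40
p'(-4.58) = -8.16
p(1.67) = 4.46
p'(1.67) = 4.34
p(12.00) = 156.00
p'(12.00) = 25.00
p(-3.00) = 6.00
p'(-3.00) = -5.00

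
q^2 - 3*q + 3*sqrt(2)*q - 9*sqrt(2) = (q - 3)*(q + 3*sqrt(2))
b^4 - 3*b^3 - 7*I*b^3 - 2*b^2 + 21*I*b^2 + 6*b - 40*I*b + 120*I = (b - 3)*(b - 5*I)*(b - 4*I)*(b + 2*I)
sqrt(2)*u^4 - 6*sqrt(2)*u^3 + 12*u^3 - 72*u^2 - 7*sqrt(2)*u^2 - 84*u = u*(u - 7)*(u + 6*sqrt(2))*(sqrt(2)*u + sqrt(2))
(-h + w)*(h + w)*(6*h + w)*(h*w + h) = -6*h^4*w - 6*h^4 - h^3*w^2 - h^3*w + 6*h^2*w^3 + 6*h^2*w^2 + h*w^4 + h*w^3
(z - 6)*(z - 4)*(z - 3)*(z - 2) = z^4 - 15*z^3 + 80*z^2 - 180*z + 144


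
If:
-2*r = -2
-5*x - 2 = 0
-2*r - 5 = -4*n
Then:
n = 7/4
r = 1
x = -2/5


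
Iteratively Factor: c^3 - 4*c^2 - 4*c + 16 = (c - 2)*(c^2 - 2*c - 8) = (c - 4)*(c - 2)*(c + 2)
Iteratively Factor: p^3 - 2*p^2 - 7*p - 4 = (p + 1)*(p^2 - 3*p - 4) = (p - 4)*(p + 1)*(p + 1)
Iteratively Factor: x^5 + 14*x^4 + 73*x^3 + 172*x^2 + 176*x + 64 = (x + 4)*(x^4 + 10*x^3 + 33*x^2 + 40*x + 16) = (x + 1)*(x + 4)*(x^3 + 9*x^2 + 24*x + 16) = (x + 1)*(x + 4)^2*(x^2 + 5*x + 4) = (x + 1)*(x + 4)^3*(x + 1)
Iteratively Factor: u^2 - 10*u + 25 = (u - 5)*(u - 5)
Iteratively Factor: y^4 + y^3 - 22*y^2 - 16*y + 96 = (y + 4)*(y^3 - 3*y^2 - 10*y + 24) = (y - 2)*(y + 4)*(y^2 - y - 12) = (y - 2)*(y + 3)*(y + 4)*(y - 4)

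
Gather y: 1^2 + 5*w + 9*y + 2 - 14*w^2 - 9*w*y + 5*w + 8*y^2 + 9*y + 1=-14*w^2 + 10*w + 8*y^2 + y*(18 - 9*w) + 4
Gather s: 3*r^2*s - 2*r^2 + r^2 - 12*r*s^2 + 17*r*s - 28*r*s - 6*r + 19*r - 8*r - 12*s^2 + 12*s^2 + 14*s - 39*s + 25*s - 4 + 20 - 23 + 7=-r^2 - 12*r*s^2 + 5*r + s*(3*r^2 - 11*r)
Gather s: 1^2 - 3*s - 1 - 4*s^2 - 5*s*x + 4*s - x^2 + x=-4*s^2 + s*(1 - 5*x) - x^2 + x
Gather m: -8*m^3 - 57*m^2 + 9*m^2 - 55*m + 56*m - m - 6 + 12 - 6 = -8*m^3 - 48*m^2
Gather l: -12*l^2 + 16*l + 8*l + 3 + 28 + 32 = -12*l^2 + 24*l + 63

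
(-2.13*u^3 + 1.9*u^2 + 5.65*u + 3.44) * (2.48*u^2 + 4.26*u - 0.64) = -5.2824*u^5 - 4.3618*u^4 + 23.4692*u^3 + 31.3842*u^2 + 11.0384*u - 2.2016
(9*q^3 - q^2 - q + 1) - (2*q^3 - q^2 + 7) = 7*q^3 - q - 6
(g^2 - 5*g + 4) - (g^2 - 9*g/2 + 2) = 2 - g/2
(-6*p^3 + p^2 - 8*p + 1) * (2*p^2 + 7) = -12*p^5 + 2*p^4 - 58*p^3 + 9*p^2 - 56*p + 7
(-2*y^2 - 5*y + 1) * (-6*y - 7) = 12*y^3 + 44*y^2 + 29*y - 7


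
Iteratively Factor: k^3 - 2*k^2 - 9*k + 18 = (k - 3)*(k^2 + k - 6) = (k - 3)*(k + 3)*(k - 2)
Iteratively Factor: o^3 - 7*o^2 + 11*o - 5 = (o - 5)*(o^2 - 2*o + 1) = (o - 5)*(o - 1)*(o - 1)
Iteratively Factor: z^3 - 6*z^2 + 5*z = (z)*(z^2 - 6*z + 5) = z*(z - 1)*(z - 5)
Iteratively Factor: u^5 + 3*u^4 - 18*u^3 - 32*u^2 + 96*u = (u - 2)*(u^4 + 5*u^3 - 8*u^2 - 48*u) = (u - 3)*(u - 2)*(u^3 + 8*u^2 + 16*u) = (u - 3)*(u - 2)*(u + 4)*(u^2 + 4*u) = u*(u - 3)*(u - 2)*(u + 4)*(u + 4)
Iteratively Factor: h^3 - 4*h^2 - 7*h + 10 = (h + 2)*(h^2 - 6*h + 5) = (h - 1)*(h + 2)*(h - 5)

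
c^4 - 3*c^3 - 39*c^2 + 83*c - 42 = (c - 7)*(c - 1)^2*(c + 6)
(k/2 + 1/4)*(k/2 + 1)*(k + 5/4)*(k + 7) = k^4/4 + 43*k^3/16 + 243*k^2/32 + 241*k/32 + 35/16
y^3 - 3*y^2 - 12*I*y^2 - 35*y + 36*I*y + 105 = (y - 3)*(y - 7*I)*(y - 5*I)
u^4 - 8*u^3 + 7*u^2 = u^2*(u - 7)*(u - 1)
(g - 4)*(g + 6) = g^2 + 2*g - 24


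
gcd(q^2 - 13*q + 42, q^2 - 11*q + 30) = q - 6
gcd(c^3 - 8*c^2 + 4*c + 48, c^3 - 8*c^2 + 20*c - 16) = c - 4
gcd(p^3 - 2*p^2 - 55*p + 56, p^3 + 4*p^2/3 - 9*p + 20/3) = p - 1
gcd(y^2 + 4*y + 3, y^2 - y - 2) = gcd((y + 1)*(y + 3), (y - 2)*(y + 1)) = y + 1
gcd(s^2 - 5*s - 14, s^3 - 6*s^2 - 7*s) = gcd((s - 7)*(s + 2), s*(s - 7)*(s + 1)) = s - 7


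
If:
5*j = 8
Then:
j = 8/5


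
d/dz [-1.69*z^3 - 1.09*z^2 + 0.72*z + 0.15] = -5.07*z^2 - 2.18*z + 0.72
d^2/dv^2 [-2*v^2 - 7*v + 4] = -4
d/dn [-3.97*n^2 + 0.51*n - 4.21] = 0.51 - 7.94*n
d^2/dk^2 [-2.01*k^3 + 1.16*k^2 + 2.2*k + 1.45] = 2.32 - 12.06*k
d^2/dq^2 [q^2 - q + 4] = 2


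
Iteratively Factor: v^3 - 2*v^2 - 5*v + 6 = (v - 1)*(v^2 - v - 6) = (v - 3)*(v - 1)*(v + 2)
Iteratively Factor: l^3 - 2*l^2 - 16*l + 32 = (l + 4)*(l^2 - 6*l + 8) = (l - 2)*(l + 4)*(l - 4)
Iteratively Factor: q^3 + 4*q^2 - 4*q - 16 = (q + 2)*(q^2 + 2*q - 8) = (q + 2)*(q + 4)*(q - 2)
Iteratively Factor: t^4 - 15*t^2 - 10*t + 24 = (t + 2)*(t^3 - 2*t^2 - 11*t + 12) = (t - 4)*(t + 2)*(t^2 + 2*t - 3) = (t - 4)*(t - 1)*(t + 2)*(t + 3)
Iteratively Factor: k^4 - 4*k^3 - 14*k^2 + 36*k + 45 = (k - 3)*(k^3 - k^2 - 17*k - 15) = (k - 3)*(k + 1)*(k^2 - 2*k - 15) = (k - 5)*(k - 3)*(k + 1)*(k + 3)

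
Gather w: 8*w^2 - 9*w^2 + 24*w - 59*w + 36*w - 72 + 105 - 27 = -w^2 + w + 6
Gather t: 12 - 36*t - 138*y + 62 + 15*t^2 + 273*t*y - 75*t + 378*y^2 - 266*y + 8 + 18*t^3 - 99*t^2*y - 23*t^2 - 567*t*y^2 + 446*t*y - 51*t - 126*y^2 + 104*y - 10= 18*t^3 + t^2*(-99*y - 8) + t*(-567*y^2 + 719*y - 162) + 252*y^2 - 300*y + 72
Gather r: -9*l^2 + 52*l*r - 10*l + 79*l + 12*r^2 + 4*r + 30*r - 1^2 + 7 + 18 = -9*l^2 + 69*l + 12*r^2 + r*(52*l + 34) + 24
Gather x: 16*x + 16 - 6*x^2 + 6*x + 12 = -6*x^2 + 22*x + 28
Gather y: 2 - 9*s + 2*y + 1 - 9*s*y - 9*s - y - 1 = -18*s + y*(1 - 9*s) + 2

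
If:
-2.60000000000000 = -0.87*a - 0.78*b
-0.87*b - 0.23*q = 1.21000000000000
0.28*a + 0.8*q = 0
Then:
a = 3.91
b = -1.03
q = -1.37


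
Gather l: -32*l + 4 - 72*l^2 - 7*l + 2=-72*l^2 - 39*l + 6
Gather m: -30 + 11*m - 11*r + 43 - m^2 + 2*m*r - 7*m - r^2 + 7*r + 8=-m^2 + m*(2*r + 4) - r^2 - 4*r + 21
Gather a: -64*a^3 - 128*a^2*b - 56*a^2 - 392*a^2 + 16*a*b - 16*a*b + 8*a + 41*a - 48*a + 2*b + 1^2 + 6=-64*a^3 + a^2*(-128*b - 448) + a + 2*b + 7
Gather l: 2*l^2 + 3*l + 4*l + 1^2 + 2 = 2*l^2 + 7*l + 3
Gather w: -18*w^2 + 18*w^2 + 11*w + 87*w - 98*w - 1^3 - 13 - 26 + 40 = 0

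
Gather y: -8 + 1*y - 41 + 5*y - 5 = 6*y - 54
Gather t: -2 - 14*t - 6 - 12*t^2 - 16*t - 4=-12*t^2 - 30*t - 12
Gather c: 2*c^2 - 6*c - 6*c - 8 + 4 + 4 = 2*c^2 - 12*c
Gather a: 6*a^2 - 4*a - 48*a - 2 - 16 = 6*a^2 - 52*a - 18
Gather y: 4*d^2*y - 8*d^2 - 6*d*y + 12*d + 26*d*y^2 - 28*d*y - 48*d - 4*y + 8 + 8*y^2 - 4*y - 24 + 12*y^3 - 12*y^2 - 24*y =-8*d^2 - 36*d + 12*y^3 + y^2*(26*d - 4) + y*(4*d^2 - 34*d - 32) - 16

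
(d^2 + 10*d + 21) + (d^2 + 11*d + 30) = 2*d^2 + 21*d + 51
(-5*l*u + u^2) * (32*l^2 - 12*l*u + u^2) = -160*l^3*u + 92*l^2*u^2 - 17*l*u^3 + u^4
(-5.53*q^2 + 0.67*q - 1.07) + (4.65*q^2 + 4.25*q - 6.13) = -0.88*q^2 + 4.92*q - 7.2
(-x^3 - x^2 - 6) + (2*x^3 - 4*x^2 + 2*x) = x^3 - 5*x^2 + 2*x - 6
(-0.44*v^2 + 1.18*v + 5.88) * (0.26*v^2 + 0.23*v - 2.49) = -0.1144*v^4 + 0.2056*v^3 + 2.8958*v^2 - 1.5858*v - 14.6412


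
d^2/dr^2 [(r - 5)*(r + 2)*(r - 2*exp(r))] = -2*r^2*exp(r) - 2*r*exp(r) + 6*r + 28*exp(r) - 6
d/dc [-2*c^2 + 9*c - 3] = 9 - 4*c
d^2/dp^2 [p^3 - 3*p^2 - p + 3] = 6*p - 6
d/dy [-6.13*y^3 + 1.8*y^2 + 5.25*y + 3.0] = -18.39*y^2 + 3.6*y + 5.25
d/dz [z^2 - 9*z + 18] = 2*z - 9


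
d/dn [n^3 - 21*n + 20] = 3*n^2 - 21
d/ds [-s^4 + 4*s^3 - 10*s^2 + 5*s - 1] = -4*s^3 + 12*s^2 - 20*s + 5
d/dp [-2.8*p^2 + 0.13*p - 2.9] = 0.13 - 5.6*p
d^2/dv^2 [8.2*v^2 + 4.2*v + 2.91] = 16.4000000000000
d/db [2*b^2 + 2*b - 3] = 4*b + 2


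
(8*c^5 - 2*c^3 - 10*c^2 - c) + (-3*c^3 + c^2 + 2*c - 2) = 8*c^5 - 5*c^3 - 9*c^2 + c - 2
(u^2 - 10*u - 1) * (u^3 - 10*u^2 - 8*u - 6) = u^5 - 20*u^4 + 91*u^3 + 84*u^2 + 68*u + 6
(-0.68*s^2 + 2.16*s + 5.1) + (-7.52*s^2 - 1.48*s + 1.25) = -8.2*s^2 + 0.68*s + 6.35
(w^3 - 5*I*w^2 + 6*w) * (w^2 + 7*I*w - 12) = w^5 + 2*I*w^4 + 29*w^3 + 102*I*w^2 - 72*w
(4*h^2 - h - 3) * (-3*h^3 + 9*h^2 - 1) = -12*h^5 + 39*h^4 - 31*h^2 + h + 3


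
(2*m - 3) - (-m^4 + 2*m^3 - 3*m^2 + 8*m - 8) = m^4 - 2*m^3 + 3*m^2 - 6*m + 5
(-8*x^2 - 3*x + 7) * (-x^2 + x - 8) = 8*x^4 - 5*x^3 + 54*x^2 + 31*x - 56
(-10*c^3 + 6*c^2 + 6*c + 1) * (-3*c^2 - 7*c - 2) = 30*c^5 + 52*c^4 - 40*c^3 - 57*c^2 - 19*c - 2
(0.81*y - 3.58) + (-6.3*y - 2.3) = -5.49*y - 5.88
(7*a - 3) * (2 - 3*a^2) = -21*a^3 + 9*a^2 + 14*a - 6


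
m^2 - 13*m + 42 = (m - 7)*(m - 6)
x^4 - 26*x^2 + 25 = (x - 5)*(x - 1)*(x + 1)*(x + 5)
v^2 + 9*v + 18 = (v + 3)*(v + 6)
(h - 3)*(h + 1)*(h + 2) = h^3 - 7*h - 6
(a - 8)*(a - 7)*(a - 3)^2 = a^4 - 21*a^3 + 155*a^2 - 471*a + 504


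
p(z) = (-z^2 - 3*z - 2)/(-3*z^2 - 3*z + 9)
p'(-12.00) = 0.00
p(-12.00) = 0.28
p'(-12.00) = 0.00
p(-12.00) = 0.28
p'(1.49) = -20.06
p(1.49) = 4.08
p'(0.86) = -3.58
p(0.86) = -1.27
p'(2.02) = -1.36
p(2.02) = 1.31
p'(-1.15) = -0.09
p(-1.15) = 0.02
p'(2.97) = -0.25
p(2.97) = 0.75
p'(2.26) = -0.77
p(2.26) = 1.06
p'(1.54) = -12.49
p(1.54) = 3.29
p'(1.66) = -5.51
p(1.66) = 2.29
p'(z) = (-2*z - 3)/(-3*z^2 - 3*z + 9) + (6*z + 3)*(-z^2 - 3*z - 2)/(-3*z^2 - 3*z + 9)^2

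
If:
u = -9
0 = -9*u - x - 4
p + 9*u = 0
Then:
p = 81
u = -9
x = 77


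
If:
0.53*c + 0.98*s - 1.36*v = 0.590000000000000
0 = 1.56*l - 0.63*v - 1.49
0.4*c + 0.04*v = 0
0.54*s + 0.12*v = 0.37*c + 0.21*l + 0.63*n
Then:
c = -0.1*v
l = 0.403846153846154*v + 0.955128205128205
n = 1.3504510229*v + 0.197658917046672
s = 1.44183673469388*v + 0.602040816326531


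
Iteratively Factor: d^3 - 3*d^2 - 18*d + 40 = (d + 4)*(d^2 - 7*d + 10) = (d - 5)*(d + 4)*(d - 2)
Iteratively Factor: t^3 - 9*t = (t)*(t^2 - 9) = t*(t - 3)*(t + 3)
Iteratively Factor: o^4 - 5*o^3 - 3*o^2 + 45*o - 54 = (o + 3)*(o^3 - 8*o^2 + 21*o - 18) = (o - 3)*(o + 3)*(o^2 - 5*o + 6) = (o - 3)*(o - 2)*(o + 3)*(o - 3)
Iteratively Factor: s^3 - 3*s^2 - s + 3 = (s - 3)*(s^2 - 1) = (s - 3)*(s - 1)*(s + 1)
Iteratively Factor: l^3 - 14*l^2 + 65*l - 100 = (l - 5)*(l^2 - 9*l + 20) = (l - 5)^2*(l - 4)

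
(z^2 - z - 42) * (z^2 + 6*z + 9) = z^4 + 5*z^3 - 39*z^2 - 261*z - 378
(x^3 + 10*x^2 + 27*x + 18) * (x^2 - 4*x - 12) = x^5 + 6*x^4 - 25*x^3 - 210*x^2 - 396*x - 216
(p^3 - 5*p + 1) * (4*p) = 4*p^4 - 20*p^2 + 4*p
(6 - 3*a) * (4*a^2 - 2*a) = -12*a^3 + 30*a^2 - 12*a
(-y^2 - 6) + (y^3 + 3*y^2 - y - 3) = y^3 + 2*y^2 - y - 9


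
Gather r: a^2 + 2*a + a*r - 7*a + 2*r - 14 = a^2 - 5*a + r*(a + 2) - 14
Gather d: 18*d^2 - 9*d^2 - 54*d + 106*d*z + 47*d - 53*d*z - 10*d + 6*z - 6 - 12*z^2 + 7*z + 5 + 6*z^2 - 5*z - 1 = 9*d^2 + d*(53*z - 17) - 6*z^2 + 8*z - 2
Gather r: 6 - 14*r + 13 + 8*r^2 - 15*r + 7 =8*r^2 - 29*r + 26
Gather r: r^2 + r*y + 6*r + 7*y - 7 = r^2 + r*(y + 6) + 7*y - 7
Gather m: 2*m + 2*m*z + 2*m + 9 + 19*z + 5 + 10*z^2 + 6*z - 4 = m*(2*z + 4) + 10*z^2 + 25*z + 10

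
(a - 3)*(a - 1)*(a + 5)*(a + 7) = a^4 + 8*a^3 - 10*a^2 - 104*a + 105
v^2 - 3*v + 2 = (v - 2)*(v - 1)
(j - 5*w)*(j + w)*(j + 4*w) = j^3 - 21*j*w^2 - 20*w^3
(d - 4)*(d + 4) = d^2 - 16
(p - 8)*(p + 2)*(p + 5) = p^3 - p^2 - 46*p - 80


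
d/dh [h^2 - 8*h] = 2*h - 8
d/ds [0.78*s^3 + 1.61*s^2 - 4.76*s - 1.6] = 2.34*s^2 + 3.22*s - 4.76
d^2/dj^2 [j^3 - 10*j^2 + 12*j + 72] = 6*j - 20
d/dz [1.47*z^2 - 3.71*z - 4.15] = 2.94*z - 3.71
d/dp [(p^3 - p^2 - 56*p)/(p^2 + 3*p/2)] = 2*(2*p^2 + 6*p + 109)/(4*p^2 + 12*p + 9)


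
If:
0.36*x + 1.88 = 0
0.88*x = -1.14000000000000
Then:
No Solution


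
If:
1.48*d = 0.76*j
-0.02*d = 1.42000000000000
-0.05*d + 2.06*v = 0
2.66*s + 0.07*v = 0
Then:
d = -71.00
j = -138.26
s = 0.05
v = -1.72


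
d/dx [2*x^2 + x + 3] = 4*x + 1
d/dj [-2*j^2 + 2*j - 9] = 2 - 4*j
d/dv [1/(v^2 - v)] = (1 - 2*v)/(v^2*(v - 1)^2)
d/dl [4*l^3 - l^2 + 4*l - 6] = 12*l^2 - 2*l + 4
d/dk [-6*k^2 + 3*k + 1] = 3 - 12*k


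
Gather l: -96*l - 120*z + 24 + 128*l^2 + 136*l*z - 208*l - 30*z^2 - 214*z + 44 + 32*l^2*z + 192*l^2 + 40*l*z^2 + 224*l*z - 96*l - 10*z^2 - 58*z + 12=l^2*(32*z + 320) + l*(40*z^2 + 360*z - 400) - 40*z^2 - 392*z + 80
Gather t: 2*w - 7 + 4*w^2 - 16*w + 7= 4*w^2 - 14*w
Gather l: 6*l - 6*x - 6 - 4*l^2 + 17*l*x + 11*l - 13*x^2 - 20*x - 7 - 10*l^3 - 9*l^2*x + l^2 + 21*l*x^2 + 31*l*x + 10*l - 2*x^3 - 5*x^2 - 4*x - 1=-10*l^3 + l^2*(-9*x - 3) + l*(21*x^2 + 48*x + 27) - 2*x^3 - 18*x^2 - 30*x - 14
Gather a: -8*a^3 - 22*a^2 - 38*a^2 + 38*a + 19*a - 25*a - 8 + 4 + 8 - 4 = -8*a^3 - 60*a^2 + 32*a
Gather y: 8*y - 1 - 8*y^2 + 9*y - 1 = -8*y^2 + 17*y - 2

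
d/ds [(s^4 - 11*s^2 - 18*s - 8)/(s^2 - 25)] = 2*(s^5 - 50*s^3 + 9*s^2 + 283*s + 225)/(s^4 - 50*s^2 + 625)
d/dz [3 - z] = -1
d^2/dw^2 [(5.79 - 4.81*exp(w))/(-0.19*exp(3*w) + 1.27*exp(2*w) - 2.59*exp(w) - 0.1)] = (0.694564*exp(6*w) - 5.36313*exp(5*w) + 13.658442*exp(4*w) - 28.419819*exp(3*w) + 61.790451*exp(2*w) - 43.027009*exp(w) + 1.54771)*exp(w)/(0.006859*exp(9*w) - 0.137541*exp(8*w) + 1.19985*exp(7*w) - 5.787355*exp(6*w) + 16.21107*exp(5*w) - 24.778731*exp(4*w) + 15.406099*exp(3*w) + 1.97433*exp(2*w) + 0.0777*exp(w) + 0.001)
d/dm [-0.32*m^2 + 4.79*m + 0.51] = 4.79 - 0.64*m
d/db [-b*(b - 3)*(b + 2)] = -3*b^2 + 2*b + 6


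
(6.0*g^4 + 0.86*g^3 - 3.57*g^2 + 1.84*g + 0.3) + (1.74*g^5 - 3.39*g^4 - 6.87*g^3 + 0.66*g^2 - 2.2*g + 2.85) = 1.74*g^5 + 2.61*g^4 - 6.01*g^3 - 2.91*g^2 - 0.36*g + 3.15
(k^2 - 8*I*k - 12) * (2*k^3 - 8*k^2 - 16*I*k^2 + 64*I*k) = 2*k^5 - 8*k^4 - 32*I*k^4 - 152*k^3 + 128*I*k^3 + 608*k^2 + 192*I*k^2 - 768*I*k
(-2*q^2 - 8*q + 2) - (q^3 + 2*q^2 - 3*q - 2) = -q^3 - 4*q^2 - 5*q + 4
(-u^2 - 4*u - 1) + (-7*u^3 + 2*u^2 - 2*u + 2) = -7*u^3 + u^2 - 6*u + 1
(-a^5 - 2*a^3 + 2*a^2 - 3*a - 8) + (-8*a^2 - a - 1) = -a^5 - 2*a^3 - 6*a^2 - 4*a - 9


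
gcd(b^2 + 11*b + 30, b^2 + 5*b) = b + 5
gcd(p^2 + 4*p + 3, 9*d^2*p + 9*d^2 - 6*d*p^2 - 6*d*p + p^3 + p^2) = p + 1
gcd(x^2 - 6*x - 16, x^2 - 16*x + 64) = x - 8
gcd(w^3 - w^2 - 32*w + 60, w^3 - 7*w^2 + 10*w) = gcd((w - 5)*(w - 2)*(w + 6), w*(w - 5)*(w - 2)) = w^2 - 7*w + 10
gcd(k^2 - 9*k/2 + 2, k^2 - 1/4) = k - 1/2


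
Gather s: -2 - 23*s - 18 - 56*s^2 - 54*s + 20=-56*s^2 - 77*s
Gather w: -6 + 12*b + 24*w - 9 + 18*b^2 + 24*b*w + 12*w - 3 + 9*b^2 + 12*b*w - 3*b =27*b^2 + 9*b + w*(36*b + 36) - 18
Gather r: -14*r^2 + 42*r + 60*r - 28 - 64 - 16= -14*r^2 + 102*r - 108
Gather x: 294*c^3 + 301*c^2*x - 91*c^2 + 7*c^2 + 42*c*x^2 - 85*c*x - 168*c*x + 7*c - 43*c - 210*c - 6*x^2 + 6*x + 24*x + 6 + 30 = 294*c^3 - 84*c^2 - 246*c + x^2*(42*c - 6) + x*(301*c^2 - 253*c + 30) + 36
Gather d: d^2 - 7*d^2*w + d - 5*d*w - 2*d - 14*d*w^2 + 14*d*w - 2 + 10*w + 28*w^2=d^2*(1 - 7*w) + d*(-14*w^2 + 9*w - 1) + 28*w^2 + 10*w - 2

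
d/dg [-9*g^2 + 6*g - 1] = 6 - 18*g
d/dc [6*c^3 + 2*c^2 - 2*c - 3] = 18*c^2 + 4*c - 2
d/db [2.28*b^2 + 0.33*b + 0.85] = 4.56*b + 0.33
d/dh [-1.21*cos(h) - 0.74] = 1.21*sin(h)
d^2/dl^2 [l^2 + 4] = 2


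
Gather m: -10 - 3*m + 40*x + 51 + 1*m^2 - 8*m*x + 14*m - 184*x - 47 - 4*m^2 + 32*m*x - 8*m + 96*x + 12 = -3*m^2 + m*(24*x + 3) - 48*x + 6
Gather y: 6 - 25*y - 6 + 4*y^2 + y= 4*y^2 - 24*y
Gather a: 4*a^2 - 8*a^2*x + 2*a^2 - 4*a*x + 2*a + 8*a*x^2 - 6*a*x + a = a^2*(6 - 8*x) + a*(8*x^2 - 10*x + 3)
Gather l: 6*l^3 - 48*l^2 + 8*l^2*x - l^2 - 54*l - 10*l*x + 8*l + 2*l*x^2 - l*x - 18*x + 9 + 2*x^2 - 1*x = 6*l^3 + l^2*(8*x - 49) + l*(2*x^2 - 11*x - 46) + 2*x^2 - 19*x + 9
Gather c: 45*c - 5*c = 40*c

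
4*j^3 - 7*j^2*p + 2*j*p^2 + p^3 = (-j + p)^2*(4*j + p)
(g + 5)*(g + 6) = g^2 + 11*g + 30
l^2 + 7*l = l*(l + 7)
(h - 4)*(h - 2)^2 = h^3 - 8*h^2 + 20*h - 16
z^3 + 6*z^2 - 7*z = z*(z - 1)*(z + 7)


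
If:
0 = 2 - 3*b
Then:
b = 2/3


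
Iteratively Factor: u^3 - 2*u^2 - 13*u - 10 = (u + 2)*(u^2 - 4*u - 5) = (u - 5)*(u + 2)*(u + 1)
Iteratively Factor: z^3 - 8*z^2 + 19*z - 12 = (z - 3)*(z^2 - 5*z + 4) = (z - 4)*(z - 3)*(z - 1)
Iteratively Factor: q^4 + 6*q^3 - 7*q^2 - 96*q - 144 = (q - 4)*(q^3 + 10*q^2 + 33*q + 36) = (q - 4)*(q + 3)*(q^2 + 7*q + 12) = (q - 4)*(q + 3)*(q + 4)*(q + 3)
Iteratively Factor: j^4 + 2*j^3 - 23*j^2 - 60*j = (j)*(j^3 + 2*j^2 - 23*j - 60) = j*(j + 3)*(j^2 - j - 20) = j*(j + 3)*(j + 4)*(j - 5)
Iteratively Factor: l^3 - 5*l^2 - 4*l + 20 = (l + 2)*(l^2 - 7*l + 10) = (l - 5)*(l + 2)*(l - 2)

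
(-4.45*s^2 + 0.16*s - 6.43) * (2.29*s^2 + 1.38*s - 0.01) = -10.1905*s^4 - 5.7746*s^3 - 14.4594*s^2 - 8.875*s + 0.0643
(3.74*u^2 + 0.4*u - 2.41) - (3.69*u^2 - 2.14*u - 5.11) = 0.0500000000000003*u^2 + 2.54*u + 2.7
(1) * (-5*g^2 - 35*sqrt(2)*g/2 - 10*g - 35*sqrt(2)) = -5*g^2 - 35*sqrt(2)*g/2 - 10*g - 35*sqrt(2)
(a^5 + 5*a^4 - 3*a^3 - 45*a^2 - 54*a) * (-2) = -2*a^5 - 10*a^4 + 6*a^3 + 90*a^2 + 108*a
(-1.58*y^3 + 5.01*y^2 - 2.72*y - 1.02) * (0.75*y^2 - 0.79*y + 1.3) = -1.185*y^5 + 5.0057*y^4 - 8.0519*y^3 + 7.8968*y^2 - 2.7302*y - 1.326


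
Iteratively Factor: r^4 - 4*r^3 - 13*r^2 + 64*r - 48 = (r - 4)*(r^3 - 13*r + 12) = (r - 4)*(r - 1)*(r^2 + r - 12) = (r - 4)*(r - 3)*(r - 1)*(r + 4)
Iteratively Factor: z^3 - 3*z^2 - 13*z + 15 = (z - 5)*(z^2 + 2*z - 3) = (z - 5)*(z + 3)*(z - 1)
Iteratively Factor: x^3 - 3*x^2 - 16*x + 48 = (x + 4)*(x^2 - 7*x + 12) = (x - 4)*(x + 4)*(x - 3)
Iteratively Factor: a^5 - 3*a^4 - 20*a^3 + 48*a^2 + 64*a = (a - 4)*(a^4 + a^3 - 16*a^2 - 16*a) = (a - 4)^2*(a^3 + 5*a^2 + 4*a) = (a - 4)^2*(a + 4)*(a^2 + a) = a*(a - 4)^2*(a + 4)*(a + 1)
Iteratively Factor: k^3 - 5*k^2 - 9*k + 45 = (k - 3)*(k^2 - 2*k - 15) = (k - 5)*(k - 3)*(k + 3)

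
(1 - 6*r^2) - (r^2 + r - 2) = -7*r^2 - r + 3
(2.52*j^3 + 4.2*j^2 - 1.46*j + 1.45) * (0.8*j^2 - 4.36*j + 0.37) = 2.016*j^5 - 7.6272*j^4 - 18.5476*j^3 + 9.0796*j^2 - 6.8622*j + 0.5365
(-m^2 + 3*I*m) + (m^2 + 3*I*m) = 6*I*m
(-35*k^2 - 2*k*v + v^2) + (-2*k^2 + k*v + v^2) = -37*k^2 - k*v + 2*v^2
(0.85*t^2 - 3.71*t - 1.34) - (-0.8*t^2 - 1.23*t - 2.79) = 1.65*t^2 - 2.48*t + 1.45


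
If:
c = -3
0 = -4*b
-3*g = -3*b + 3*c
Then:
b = 0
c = -3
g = 3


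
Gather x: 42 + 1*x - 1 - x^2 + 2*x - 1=-x^2 + 3*x + 40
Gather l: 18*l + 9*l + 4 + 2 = 27*l + 6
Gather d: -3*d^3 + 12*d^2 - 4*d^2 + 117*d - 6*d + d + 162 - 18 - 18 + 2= -3*d^3 + 8*d^2 + 112*d + 128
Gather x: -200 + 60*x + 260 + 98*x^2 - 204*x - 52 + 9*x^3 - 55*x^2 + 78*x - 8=9*x^3 + 43*x^2 - 66*x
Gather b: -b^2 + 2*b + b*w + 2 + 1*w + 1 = -b^2 + b*(w + 2) + w + 3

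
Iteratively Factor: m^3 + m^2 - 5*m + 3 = (m - 1)*(m^2 + 2*m - 3) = (m - 1)^2*(m + 3)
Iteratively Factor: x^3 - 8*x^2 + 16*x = (x - 4)*(x^2 - 4*x) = x*(x - 4)*(x - 4)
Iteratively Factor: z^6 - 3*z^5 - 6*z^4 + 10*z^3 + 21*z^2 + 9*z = (z + 1)*(z^5 - 4*z^4 - 2*z^3 + 12*z^2 + 9*z) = (z + 1)^2*(z^4 - 5*z^3 + 3*z^2 + 9*z) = z*(z + 1)^2*(z^3 - 5*z^2 + 3*z + 9) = z*(z - 3)*(z + 1)^2*(z^2 - 2*z - 3) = z*(z - 3)^2*(z + 1)^2*(z + 1)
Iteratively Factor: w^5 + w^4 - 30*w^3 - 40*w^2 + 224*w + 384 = (w + 3)*(w^4 - 2*w^3 - 24*w^2 + 32*w + 128) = (w + 2)*(w + 3)*(w^3 - 4*w^2 - 16*w + 64) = (w - 4)*(w + 2)*(w + 3)*(w^2 - 16) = (w - 4)*(w + 2)*(w + 3)*(w + 4)*(w - 4)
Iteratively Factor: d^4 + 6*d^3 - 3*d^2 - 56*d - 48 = (d + 4)*(d^3 + 2*d^2 - 11*d - 12) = (d + 1)*(d + 4)*(d^2 + d - 12) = (d - 3)*(d + 1)*(d + 4)*(d + 4)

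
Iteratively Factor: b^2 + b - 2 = (b - 1)*(b + 2)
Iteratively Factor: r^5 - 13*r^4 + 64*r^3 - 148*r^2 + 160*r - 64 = (r - 1)*(r^4 - 12*r^3 + 52*r^2 - 96*r + 64) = (r - 2)*(r - 1)*(r^3 - 10*r^2 + 32*r - 32) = (r - 2)^2*(r - 1)*(r^2 - 8*r + 16) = (r - 4)*(r - 2)^2*(r - 1)*(r - 4)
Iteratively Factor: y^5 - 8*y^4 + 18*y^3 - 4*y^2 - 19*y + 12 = (y - 1)*(y^4 - 7*y^3 + 11*y^2 + 7*y - 12) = (y - 1)^2*(y^3 - 6*y^2 + 5*y + 12) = (y - 1)^2*(y + 1)*(y^2 - 7*y + 12) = (y - 3)*(y - 1)^2*(y + 1)*(y - 4)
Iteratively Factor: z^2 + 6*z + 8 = (z + 2)*(z + 4)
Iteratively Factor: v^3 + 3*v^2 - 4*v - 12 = (v + 3)*(v^2 - 4) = (v + 2)*(v + 3)*(v - 2)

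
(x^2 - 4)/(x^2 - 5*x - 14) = (x - 2)/(x - 7)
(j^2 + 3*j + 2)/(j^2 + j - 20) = (j^2 + 3*j + 2)/(j^2 + j - 20)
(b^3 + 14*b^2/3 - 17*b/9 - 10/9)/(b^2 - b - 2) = (-9*b^3 - 42*b^2 + 17*b + 10)/(9*(-b^2 + b + 2))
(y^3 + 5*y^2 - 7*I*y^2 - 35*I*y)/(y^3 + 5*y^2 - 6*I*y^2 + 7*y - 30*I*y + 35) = y/(y + I)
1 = 1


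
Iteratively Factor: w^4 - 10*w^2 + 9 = (w - 1)*(w^3 + w^2 - 9*w - 9) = (w - 1)*(w + 3)*(w^2 - 2*w - 3) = (w - 3)*(w - 1)*(w + 3)*(w + 1)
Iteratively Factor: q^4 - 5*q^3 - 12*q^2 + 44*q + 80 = (q + 2)*(q^3 - 7*q^2 + 2*q + 40) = (q - 5)*(q + 2)*(q^2 - 2*q - 8) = (q - 5)*(q + 2)^2*(q - 4)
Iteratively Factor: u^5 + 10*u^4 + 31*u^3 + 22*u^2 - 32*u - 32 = (u - 1)*(u^4 + 11*u^3 + 42*u^2 + 64*u + 32) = (u - 1)*(u + 4)*(u^3 + 7*u^2 + 14*u + 8) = (u - 1)*(u + 1)*(u + 4)*(u^2 + 6*u + 8) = (u - 1)*(u + 1)*(u + 2)*(u + 4)*(u + 4)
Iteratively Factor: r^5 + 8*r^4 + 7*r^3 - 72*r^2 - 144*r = (r + 4)*(r^4 + 4*r^3 - 9*r^2 - 36*r) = (r + 3)*(r + 4)*(r^3 + r^2 - 12*r) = r*(r + 3)*(r + 4)*(r^2 + r - 12) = r*(r + 3)*(r + 4)^2*(r - 3)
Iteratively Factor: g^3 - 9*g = (g - 3)*(g^2 + 3*g) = (g - 3)*(g + 3)*(g)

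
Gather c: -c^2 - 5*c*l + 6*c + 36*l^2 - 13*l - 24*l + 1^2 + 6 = -c^2 + c*(6 - 5*l) + 36*l^2 - 37*l + 7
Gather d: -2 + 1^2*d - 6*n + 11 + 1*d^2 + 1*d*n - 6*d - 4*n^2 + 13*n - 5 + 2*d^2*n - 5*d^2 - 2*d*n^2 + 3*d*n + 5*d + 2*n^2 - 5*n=d^2*(2*n - 4) + d*(-2*n^2 + 4*n) - 2*n^2 + 2*n + 4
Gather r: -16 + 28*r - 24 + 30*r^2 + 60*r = 30*r^2 + 88*r - 40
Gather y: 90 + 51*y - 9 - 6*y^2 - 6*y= -6*y^2 + 45*y + 81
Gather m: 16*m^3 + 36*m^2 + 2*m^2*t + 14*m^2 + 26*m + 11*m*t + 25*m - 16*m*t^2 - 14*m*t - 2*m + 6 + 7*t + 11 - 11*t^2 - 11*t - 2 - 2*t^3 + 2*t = 16*m^3 + m^2*(2*t + 50) + m*(-16*t^2 - 3*t + 49) - 2*t^3 - 11*t^2 - 2*t + 15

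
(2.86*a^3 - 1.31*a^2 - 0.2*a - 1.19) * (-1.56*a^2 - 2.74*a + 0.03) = -4.4616*a^5 - 5.7928*a^4 + 3.9872*a^3 + 2.3651*a^2 + 3.2546*a - 0.0357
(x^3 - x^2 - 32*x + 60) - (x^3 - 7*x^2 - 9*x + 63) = 6*x^2 - 23*x - 3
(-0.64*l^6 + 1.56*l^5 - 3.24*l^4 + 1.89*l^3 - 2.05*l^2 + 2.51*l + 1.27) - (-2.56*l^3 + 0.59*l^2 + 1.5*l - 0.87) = -0.64*l^6 + 1.56*l^5 - 3.24*l^4 + 4.45*l^3 - 2.64*l^2 + 1.01*l + 2.14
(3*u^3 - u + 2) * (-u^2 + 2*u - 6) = -3*u^5 + 6*u^4 - 17*u^3 - 4*u^2 + 10*u - 12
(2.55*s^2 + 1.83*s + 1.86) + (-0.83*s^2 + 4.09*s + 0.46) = 1.72*s^2 + 5.92*s + 2.32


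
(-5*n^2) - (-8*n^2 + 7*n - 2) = 3*n^2 - 7*n + 2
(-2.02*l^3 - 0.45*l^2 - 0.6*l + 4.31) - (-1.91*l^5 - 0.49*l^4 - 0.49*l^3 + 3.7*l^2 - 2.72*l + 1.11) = 1.91*l^5 + 0.49*l^4 - 1.53*l^3 - 4.15*l^2 + 2.12*l + 3.2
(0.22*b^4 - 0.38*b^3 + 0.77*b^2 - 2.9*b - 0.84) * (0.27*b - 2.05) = 0.0594*b^5 - 0.5536*b^4 + 0.9869*b^3 - 2.3615*b^2 + 5.7182*b + 1.722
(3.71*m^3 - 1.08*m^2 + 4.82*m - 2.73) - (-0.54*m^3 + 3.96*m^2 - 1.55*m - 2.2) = 4.25*m^3 - 5.04*m^2 + 6.37*m - 0.53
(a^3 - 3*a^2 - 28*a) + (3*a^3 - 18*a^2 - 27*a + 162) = 4*a^3 - 21*a^2 - 55*a + 162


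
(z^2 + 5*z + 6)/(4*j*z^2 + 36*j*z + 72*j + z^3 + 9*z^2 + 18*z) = (z + 2)/(4*j*z + 24*j + z^2 + 6*z)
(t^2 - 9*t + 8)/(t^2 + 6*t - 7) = (t - 8)/(t + 7)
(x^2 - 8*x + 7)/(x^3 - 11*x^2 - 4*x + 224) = (x - 1)/(x^2 - 4*x - 32)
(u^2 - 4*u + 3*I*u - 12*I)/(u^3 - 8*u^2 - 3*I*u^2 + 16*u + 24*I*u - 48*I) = (u + 3*I)/(u^2 - u*(4 + 3*I) + 12*I)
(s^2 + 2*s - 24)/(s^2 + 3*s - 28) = (s + 6)/(s + 7)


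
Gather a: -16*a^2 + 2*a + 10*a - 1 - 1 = -16*a^2 + 12*a - 2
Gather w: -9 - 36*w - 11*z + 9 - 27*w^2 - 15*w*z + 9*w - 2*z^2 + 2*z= -27*w^2 + w*(-15*z - 27) - 2*z^2 - 9*z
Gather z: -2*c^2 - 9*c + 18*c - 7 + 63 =-2*c^2 + 9*c + 56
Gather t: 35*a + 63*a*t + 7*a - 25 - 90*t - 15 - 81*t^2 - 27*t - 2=42*a - 81*t^2 + t*(63*a - 117) - 42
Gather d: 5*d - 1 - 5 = 5*d - 6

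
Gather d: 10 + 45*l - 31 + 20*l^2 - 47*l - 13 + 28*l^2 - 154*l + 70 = 48*l^2 - 156*l + 36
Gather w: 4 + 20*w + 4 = 20*w + 8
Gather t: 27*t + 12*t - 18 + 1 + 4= 39*t - 13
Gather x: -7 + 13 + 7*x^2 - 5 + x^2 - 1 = 8*x^2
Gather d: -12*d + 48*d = 36*d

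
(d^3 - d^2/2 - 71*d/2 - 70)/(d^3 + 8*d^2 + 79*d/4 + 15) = 2*(d - 7)/(2*d + 3)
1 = 1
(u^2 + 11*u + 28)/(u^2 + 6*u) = (u^2 + 11*u + 28)/(u*(u + 6))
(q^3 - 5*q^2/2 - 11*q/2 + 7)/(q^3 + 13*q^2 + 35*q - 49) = (q^2 - 3*q/2 - 7)/(q^2 + 14*q + 49)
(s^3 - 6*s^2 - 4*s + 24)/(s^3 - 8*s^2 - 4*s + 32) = (s - 6)/(s - 8)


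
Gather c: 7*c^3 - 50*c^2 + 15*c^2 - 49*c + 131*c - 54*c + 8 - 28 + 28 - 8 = 7*c^3 - 35*c^2 + 28*c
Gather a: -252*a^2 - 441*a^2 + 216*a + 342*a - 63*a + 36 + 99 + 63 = -693*a^2 + 495*a + 198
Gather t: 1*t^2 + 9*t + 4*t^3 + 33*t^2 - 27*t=4*t^3 + 34*t^2 - 18*t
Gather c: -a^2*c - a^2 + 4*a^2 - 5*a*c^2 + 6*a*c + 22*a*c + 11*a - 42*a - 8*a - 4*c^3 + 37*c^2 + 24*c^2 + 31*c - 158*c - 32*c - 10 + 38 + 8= 3*a^2 - 39*a - 4*c^3 + c^2*(61 - 5*a) + c*(-a^2 + 28*a - 159) + 36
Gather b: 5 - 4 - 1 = 0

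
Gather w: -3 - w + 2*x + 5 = -w + 2*x + 2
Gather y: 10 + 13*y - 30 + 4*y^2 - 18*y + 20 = 4*y^2 - 5*y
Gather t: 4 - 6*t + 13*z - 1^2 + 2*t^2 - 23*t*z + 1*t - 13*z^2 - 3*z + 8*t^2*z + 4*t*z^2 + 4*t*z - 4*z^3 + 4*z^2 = t^2*(8*z + 2) + t*(4*z^2 - 19*z - 5) - 4*z^3 - 9*z^2 + 10*z + 3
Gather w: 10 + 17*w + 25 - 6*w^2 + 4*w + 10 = -6*w^2 + 21*w + 45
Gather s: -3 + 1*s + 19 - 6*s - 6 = 10 - 5*s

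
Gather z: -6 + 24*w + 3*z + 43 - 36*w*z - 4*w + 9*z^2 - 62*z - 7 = 20*w + 9*z^2 + z*(-36*w - 59) + 30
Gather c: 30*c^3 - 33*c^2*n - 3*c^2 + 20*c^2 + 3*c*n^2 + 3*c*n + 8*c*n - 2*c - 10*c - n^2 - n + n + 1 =30*c^3 + c^2*(17 - 33*n) + c*(3*n^2 + 11*n - 12) - n^2 + 1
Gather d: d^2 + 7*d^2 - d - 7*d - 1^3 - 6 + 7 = 8*d^2 - 8*d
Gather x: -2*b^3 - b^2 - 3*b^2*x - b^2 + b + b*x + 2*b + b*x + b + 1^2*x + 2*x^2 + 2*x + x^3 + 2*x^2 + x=-2*b^3 - 2*b^2 + 4*b + x^3 + 4*x^2 + x*(-3*b^2 + 2*b + 4)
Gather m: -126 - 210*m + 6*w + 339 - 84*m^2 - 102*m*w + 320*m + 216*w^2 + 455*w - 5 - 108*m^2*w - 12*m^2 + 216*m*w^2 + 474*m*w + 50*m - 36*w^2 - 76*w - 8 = m^2*(-108*w - 96) + m*(216*w^2 + 372*w + 160) + 180*w^2 + 385*w + 200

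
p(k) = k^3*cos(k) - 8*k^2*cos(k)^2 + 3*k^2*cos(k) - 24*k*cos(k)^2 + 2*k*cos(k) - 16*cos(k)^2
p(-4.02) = -4.23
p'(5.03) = 24.90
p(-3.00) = -9.74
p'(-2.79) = 16.06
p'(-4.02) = -29.48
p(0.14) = -18.80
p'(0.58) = 10.75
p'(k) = -k^3*sin(k) + 16*k^2*sin(k)*cos(k) - 3*k^2*sin(k) + 3*k^2*cos(k) + 48*k*sin(k)*cos(k) - 2*k*sin(k) - 16*k*cos(k)^2 + 6*k*cos(k) + 32*sin(k)*cos(k) - 24*cos(k)^2 + 2*cos(k)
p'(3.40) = -13.90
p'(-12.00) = 1930.29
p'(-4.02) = -29.48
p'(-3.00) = 16.26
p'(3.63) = 97.30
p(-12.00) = -1740.53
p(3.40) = -255.77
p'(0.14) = -17.51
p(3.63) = -246.18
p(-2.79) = -6.27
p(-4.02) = -4.23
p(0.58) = -20.84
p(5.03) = 33.52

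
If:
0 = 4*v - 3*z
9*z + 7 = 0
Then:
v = -7/12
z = -7/9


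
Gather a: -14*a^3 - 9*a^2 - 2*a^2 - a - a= -14*a^3 - 11*a^2 - 2*a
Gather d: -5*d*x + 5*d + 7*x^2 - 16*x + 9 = d*(5 - 5*x) + 7*x^2 - 16*x + 9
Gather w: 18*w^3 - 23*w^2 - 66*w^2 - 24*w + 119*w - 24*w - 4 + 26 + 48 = 18*w^3 - 89*w^2 + 71*w + 70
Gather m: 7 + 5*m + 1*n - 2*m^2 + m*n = -2*m^2 + m*(n + 5) + n + 7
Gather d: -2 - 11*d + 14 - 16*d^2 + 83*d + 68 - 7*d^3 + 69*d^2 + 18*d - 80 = -7*d^3 + 53*d^2 + 90*d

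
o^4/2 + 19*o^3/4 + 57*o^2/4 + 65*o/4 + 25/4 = (o/2 + 1/2)*(o + 1)*(o + 5/2)*(o + 5)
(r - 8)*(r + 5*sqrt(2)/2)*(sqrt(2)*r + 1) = sqrt(2)*r^3 - 8*sqrt(2)*r^2 + 6*r^2 - 48*r + 5*sqrt(2)*r/2 - 20*sqrt(2)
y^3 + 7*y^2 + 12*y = y*(y + 3)*(y + 4)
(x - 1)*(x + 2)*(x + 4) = x^3 + 5*x^2 + 2*x - 8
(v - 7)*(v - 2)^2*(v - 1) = v^4 - 12*v^3 + 43*v^2 - 60*v + 28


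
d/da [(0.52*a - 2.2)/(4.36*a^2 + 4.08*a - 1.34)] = (-2.2672*a^2 + 19.184*a + 8.2792)/(19.0096*a^4 + 35.5776*a^3 + 4.9616*a^2 - 10.9344*a + 1.7956)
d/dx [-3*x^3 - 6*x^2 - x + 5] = -9*x^2 - 12*x - 1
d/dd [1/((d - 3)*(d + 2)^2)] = ((3 - d)*(d + 2) - 2*(d - 3)^2)/((d - 3)^3*(d + 2)^3)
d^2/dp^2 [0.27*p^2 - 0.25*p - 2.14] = 0.540000000000000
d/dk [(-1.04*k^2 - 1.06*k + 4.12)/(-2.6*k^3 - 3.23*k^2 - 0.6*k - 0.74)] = (-2.704*k^4 - 5.512*k^3 + 29.3362*k^2 + 28.1544*k + 3.2564)/(6.76*k^6 + 16.796*k^5 + 13.5529*k^4 + 7.724*k^3 + 5.1404*k^2 + 0.888*k + 0.5476)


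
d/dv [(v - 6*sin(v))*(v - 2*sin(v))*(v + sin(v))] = -7*v^2*cos(v) + 3*v^2 - 14*v*sin(v) + 4*v*sin(2*v) + 36*sin(v)^2*cos(v) + 4*sin(v)^2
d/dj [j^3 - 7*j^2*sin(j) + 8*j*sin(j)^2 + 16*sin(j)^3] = -7*j^2*cos(j) + 3*j^2 - 14*j*sin(j) + 8*j*sin(2*j) + 48*sin(j)^2*cos(j) + 8*sin(j)^2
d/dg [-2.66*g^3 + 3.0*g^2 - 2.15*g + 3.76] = -7.98*g^2 + 6.0*g - 2.15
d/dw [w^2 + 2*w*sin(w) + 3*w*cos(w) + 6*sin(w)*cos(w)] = -3*w*sin(w) + 2*w*cos(w) + 2*w + 2*sin(w) + 3*cos(w) + 6*cos(2*w)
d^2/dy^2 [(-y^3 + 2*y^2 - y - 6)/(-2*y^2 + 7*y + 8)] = 2*(41*y^3 + 144*y^2 - 12*y + 206)/(8*y^6 - 84*y^5 + 198*y^4 + 329*y^3 - 792*y^2 - 1344*y - 512)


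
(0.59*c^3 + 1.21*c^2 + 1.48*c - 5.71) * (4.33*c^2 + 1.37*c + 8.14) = 2.5547*c^5 + 6.0476*c^4 + 12.8687*c^3 - 12.8473*c^2 + 4.2245*c - 46.4794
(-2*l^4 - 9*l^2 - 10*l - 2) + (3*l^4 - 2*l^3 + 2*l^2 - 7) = l^4 - 2*l^3 - 7*l^2 - 10*l - 9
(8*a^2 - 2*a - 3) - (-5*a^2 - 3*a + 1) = 13*a^2 + a - 4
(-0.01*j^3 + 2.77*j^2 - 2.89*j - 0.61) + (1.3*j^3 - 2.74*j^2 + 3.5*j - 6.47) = 1.29*j^3 + 0.0299999999999998*j^2 + 0.61*j - 7.08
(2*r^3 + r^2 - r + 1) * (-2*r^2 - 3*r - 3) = -4*r^5 - 8*r^4 - 7*r^3 - 2*r^2 - 3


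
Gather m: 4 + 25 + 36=65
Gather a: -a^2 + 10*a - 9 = -a^2 + 10*a - 9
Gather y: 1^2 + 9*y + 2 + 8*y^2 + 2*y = 8*y^2 + 11*y + 3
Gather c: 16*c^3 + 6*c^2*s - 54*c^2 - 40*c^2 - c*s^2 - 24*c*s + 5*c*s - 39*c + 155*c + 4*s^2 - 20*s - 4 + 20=16*c^3 + c^2*(6*s - 94) + c*(-s^2 - 19*s + 116) + 4*s^2 - 20*s + 16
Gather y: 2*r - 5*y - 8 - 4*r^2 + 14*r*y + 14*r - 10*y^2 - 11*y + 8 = -4*r^2 + 16*r - 10*y^2 + y*(14*r - 16)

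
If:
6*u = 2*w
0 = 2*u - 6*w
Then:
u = 0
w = 0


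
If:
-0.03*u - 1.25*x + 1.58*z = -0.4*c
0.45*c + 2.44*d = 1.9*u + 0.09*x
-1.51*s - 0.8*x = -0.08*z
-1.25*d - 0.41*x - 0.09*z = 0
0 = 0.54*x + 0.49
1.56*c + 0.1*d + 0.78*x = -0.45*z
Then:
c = 0.68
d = 0.36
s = 0.43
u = 0.67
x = -0.91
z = -0.88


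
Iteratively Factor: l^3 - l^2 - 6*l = (l + 2)*(l^2 - 3*l) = l*(l + 2)*(l - 3)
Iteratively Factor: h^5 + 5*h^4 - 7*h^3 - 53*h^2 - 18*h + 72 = (h - 3)*(h^4 + 8*h^3 + 17*h^2 - 2*h - 24) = (h - 3)*(h + 4)*(h^3 + 4*h^2 + h - 6) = (h - 3)*(h + 3)*(h + 4)*(h^2 + h - 2) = (h - 3)*(h + 2)*(h + 3)*(h + 4)*(h - 1)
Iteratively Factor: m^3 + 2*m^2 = (m)*(m^2 + 2*m) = m^2*(m + 2)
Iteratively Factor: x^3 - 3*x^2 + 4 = (x + 1)*(x^2 - 4*x + 4) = (x - 2)*(x + 1)*(x - 2)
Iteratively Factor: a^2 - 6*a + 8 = (a - 4)*(a - 2)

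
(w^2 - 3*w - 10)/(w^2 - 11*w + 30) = (w + 2)/(w - 6)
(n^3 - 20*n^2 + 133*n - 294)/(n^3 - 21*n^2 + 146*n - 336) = (n - 7)/(n - 8)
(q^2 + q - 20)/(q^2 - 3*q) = (q^2 + q - 20)/(q*(q - 3))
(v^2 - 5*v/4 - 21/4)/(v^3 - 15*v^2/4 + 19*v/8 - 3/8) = 2*(4*v + 7)/(8*v^2 - 6*v + 1)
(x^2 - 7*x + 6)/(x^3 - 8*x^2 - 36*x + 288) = (x - 1)/(x^2 - 2*x - 48)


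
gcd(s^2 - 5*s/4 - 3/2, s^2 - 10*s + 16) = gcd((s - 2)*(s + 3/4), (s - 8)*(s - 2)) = s - 2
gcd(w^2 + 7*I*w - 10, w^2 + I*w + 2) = w + 2*I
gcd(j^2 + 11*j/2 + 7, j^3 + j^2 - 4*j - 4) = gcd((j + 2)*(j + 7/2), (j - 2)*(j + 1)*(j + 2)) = j + 2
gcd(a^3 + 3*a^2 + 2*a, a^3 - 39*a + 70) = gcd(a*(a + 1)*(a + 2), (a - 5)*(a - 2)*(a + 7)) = 1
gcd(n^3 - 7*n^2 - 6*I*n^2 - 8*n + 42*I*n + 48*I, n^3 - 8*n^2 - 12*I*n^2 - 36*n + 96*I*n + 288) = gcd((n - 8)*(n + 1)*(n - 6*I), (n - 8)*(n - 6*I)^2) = n^2 + n*(-8 - 6*I) + 48*I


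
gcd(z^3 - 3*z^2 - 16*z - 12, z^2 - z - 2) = z + 1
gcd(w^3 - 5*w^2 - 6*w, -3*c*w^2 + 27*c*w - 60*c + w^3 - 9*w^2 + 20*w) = 1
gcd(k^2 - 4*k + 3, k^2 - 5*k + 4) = k - 1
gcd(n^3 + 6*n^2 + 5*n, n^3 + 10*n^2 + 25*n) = n^2 + 5*n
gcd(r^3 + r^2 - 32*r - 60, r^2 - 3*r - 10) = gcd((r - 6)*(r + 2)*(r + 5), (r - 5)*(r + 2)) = r + 2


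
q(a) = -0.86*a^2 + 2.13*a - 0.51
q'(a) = 2.13 - 1.72*a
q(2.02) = 0.28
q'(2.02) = -1.34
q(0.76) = 0.61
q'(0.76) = 0.82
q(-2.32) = -10.08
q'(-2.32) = 6.12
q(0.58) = 0.44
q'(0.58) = 1.13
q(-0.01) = -0.53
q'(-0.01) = 2.15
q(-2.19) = -9.30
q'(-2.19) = 5.90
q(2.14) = 0.11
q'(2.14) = -1.55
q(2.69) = -1.00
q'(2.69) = -2.50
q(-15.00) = -225.96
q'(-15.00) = 27.93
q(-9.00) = -89.34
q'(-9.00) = 17.61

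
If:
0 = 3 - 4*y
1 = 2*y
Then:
No Solution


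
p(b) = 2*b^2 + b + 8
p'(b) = 4*b + 1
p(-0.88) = 8.67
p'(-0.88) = -2.52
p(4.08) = 45.37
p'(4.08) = 17.32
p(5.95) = 84.76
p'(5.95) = 24.80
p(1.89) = 17.03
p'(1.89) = 8.56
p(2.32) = 21.08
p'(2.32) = 10.28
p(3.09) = 30.19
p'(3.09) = 13.36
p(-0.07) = 7.94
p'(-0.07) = 0.72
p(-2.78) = 20.68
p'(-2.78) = -10.12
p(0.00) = 8.00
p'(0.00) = 1.00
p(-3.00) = 23.00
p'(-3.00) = -11.00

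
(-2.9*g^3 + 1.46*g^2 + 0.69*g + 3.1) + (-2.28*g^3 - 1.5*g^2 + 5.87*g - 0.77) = -5.18*g^3 - 0.04*g^2 + 6.56*g + 2.33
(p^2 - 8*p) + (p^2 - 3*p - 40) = 2*p^2 - 11*p - 40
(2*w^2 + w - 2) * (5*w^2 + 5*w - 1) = 10*w^4 + 15*w^3 - 7*w^2 - 11*w + 2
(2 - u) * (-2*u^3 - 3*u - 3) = 2*u^4 - 4*u^3 + 3*u^2 - 3*u - 6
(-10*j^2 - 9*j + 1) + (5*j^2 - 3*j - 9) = -5*j^2 - 12*j - 8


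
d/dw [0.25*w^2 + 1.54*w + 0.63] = 0.5*w + 1.54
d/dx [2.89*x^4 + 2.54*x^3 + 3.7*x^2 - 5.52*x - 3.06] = 11.56*x^3 + 7.62*x^2 + 7.4*x - 5.52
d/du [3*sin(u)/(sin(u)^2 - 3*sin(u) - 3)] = 3*(cos(u)^2 - 4)*cos(u)/(sin(u)^2 - 3*sin(u) - 3)^2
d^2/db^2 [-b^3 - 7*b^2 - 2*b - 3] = -6*b - 14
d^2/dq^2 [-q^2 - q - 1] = -2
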